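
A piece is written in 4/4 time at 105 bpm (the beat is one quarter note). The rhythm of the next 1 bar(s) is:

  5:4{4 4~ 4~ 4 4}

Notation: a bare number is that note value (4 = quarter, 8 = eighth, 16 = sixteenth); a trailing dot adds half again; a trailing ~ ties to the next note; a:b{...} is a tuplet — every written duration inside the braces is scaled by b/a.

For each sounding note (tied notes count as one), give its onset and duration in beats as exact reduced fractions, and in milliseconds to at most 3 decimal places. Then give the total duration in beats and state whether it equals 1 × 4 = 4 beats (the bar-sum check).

1) 0.0ms=0b +457.143ms=4/5b
2) 457.143ms=4/5b +1371.429ms=12/5b
3) 1828.571ms=16/5b +457.143ms=4/5b
Σ=4b of 4 (105bpm 4/4) — PASS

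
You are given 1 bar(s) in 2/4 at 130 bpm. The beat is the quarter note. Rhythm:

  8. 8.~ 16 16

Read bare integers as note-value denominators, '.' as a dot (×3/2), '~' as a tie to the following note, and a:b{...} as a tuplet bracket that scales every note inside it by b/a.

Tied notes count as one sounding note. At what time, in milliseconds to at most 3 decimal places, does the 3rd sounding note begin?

1. 0.0ms @ 0 + 346.154ms (3/4)
2. 346.154ms @ 3/4 + 461.538ms (1)
3. 807.692ms @ 7/4 + 115.385ms (1/4)

note 3 onset = 7/4b = 807.692ms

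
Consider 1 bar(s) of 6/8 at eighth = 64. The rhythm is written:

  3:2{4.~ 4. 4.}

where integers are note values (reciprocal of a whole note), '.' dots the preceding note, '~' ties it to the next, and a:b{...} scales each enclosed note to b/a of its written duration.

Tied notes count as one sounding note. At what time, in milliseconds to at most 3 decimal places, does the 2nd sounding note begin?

note 2 onset = 4b = 3750.0ms

1. 0.0ms @ 0 + 3750.0ms (4)
2. 3750.0ms @ 4 + 1875.0ms (2)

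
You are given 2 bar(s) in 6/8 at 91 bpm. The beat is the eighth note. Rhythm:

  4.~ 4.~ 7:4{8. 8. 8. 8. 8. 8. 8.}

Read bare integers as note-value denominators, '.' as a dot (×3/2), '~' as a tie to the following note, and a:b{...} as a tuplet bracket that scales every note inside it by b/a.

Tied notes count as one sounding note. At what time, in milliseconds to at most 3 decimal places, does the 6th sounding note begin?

1. 0.0ms @ 0 + 4521.193ms (48/7)
2. 4521.193ms @ 48/7 + 565.149ms (6/7)
3. 5086.342ms @ 54/7 + 565.149ms (6/7)
4. 5651.491ms @ 60/7 + 565.149ms (6/7)
5. 6216.641ms @ 66/7 + 565.149ms (6/7)
6. 6781.79ms @ 72/7 + 565.149ms (6/7)
7. 7346.939ms @ 78/7 + 565.149ms (6/7)

note 6 onset = 72/7b = 6781.79ms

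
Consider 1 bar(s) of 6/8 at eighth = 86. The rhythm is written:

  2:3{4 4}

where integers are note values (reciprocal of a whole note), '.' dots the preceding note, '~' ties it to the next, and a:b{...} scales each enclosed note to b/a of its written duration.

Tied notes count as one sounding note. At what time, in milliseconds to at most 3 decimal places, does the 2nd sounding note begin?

1. 0.0ms @ 0 + 2093.023ms (3)
2. 2093.023ms @ 3 + 2093.023ms (3)

note 2 onset = 3b = 2093.023ms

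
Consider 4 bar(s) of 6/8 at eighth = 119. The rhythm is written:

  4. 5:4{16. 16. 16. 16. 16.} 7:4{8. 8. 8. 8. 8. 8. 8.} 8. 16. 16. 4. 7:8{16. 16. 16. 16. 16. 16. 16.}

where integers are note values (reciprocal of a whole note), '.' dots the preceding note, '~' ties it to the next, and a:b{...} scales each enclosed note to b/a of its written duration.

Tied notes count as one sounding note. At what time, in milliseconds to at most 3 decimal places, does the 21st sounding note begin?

1. 0.0ms @ 0 + 1512.605ms (3)
2. 1512.605ms @ 3 + 302.521ms (3/5)
3. 1815.126ms @ 18/5 + 302.521ms (3/5)
4. 2117.647ms @ 21/5 + 302.521ms (3/5)
5. 2420.168ms @ 24/5 + 302.521ms (3/5)
6. 2722.689ms @ 27/5 + 302.521ms (3/5)
7. 3025.21ms @ 6 + 432.173ms (6/7)
8. 3457.383ms @ 48/7 + 432.173ms (6/7)
9. 3889.556ms @ 54/7 + 432.173ms (6/7)
10. 4321.729ms @ 60/7 + 432.173ms (6/7)
11. 4753.902ms @ 66/7 + 432.173ms (6/7)
12. 5186.074ms @ 72/7 + 432.173ms (6/7)
13. 5618.247ms @ 78/7 + 432.173ms (6/7)
14. 6050.42ms @ 12 + 756.303ms (3/2)
15. 6806.723ms @ 27/2 + 378.151ms (3/4)
16. 7184.874ms @ 57/4 + 378.151ms (3/4)
17. 7563.025ms @ 15 + 1512.605ms (3)
18. 9075.63ms @ 18 + 432.173ms (6/7)
19. 9507.803ms @ 132/7 + 432.173ms (6/7)
20. 9939.976ms @ 138/7 + 432.173ms (6/7)
21. 10372.149ms @ 144/7 + 432.173ms (6/7)
22. 10804.322ms @ 150/7 + 432.173ms (6/7)
23. 11236.495ms @ 156/7 + 432.173ms (6/7)
24. 11668.667ms @ 162/7 + 432.173ms (6/7)

note 21 onset = 144/7b = 10372.149ms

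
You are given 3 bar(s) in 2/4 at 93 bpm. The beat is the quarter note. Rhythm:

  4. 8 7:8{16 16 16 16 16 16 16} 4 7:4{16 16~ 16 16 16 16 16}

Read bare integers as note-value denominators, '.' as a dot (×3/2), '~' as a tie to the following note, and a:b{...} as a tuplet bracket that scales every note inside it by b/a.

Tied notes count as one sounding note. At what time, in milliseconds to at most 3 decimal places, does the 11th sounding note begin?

note 11 onset = 5b = 3225.806ms

1. 0.0ms @ 0 + 967.742ms (3/2)
2. 967.742ms @ 3/2 + 322.581ms (1/2)
3. 1290.323ms @ 2 + 184.332ms (2/7)
4. 1474.654ms @ 16/7 + 184.332ms (2/7)
5. 1658.986ms @ 18/7 + 184.332ms (2/7)
6. 1843.318ms @ 20/7 + 184.332ms (2/7)
7. 2027.65ms @ 22/7 + 184.332ms (2/7)
8. 2211.982ms @ 24/7 + 184.332ms (2/7)
9. 2396.313ms @ 26/7 + 184.332ms (2/7)
10. 2580.645ms @ 4 + 645.161ms (1)
11. 3225.806ms @ 5 + 92.166ms (1/7)
12. 3317.972ms @ 36/7 + 184.332ms (2/7)
13. 3502.304ms @ 38/7 + 92.166ms (1/7)
14. 3594.47ms @ 39/7 + 92.166ms (1/7)
15. 3686.636ms @ 40/7 + 92.166ms (1/7)
16. 3778.802ms @ 41/7 + 92.166ms (1/7)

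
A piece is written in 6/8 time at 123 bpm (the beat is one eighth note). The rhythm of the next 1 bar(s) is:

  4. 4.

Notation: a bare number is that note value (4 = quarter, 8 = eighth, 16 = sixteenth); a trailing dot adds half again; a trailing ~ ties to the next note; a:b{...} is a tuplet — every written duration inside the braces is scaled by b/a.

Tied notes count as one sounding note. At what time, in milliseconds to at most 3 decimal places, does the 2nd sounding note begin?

note 2 onset = 3b = 1463.415ms

1. 0.0ms @ 0 + 1463.415ms (3)
2. 1463.415ms @ 3 + 1463.415ms (3)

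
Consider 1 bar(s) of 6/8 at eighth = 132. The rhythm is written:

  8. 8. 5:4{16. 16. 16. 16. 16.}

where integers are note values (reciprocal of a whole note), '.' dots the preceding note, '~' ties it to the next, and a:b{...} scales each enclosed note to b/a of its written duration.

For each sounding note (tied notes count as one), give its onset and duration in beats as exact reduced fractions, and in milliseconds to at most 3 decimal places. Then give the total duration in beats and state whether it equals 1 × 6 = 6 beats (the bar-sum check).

1) 0.0ms=0b +681.818ms=3/2b
2) 681.818ms=3/2b +681.818ms=3/2b
3) 1363.636ms=3b +272.727ms=3/5b
4) 1636.364ms=18/5b +272.727ms=3/5b
5) 1909.091ms=21/5b +272.727ms=3/5b
6) 2181.818ms=24/5b +272.727ms=3/5b
7) 2454.545ms=27/5b +272.727ms=3/5b
Σ=6b of 6 (132bpm 6/8) — PASS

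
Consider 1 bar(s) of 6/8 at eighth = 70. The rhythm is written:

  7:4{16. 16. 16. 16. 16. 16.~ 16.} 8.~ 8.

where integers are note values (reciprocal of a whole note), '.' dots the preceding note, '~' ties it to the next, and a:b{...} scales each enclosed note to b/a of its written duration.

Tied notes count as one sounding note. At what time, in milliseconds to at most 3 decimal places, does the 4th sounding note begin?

note 4 onset = 9/7b = 1102.041ms

1. 0.0ms @ 0 + 367.347ms (3/7)
2. 367.347ms @ 3/7 + 367.347ms (3/7)
3. 734.694ms @ 6/7 + 367.347ms (3/7)
4. 1102.041ms @ 9/7 + 367.347ms (3/7)
5. 1469.388ms @ 12/7 + 367.347ms (3/7)
6. 1836.735ms @ 15/7 + 734.694ms (6/7)
7. 2571.429ms @ 3 + 2571.429ms (3)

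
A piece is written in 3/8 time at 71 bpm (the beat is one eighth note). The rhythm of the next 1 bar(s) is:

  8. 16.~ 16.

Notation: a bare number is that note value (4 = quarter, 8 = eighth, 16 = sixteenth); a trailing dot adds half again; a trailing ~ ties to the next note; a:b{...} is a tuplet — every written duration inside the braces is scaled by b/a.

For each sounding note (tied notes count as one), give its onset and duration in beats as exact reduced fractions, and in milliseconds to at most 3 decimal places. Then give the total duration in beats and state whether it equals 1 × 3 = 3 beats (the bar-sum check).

1) 0.0ms=0b +1267.606ms=3/2b
2) 1267.606ms=3/2b +1267.606ms=3/2b
Σ=3b of 3 (71bpm 3/8) — PASS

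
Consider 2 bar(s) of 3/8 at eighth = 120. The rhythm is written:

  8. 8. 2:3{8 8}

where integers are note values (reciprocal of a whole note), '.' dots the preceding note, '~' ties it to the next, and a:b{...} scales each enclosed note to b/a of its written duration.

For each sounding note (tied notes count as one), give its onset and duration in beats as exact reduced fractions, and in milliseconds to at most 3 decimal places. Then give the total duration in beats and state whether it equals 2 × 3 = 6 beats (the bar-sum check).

1) 0.0ms=0b +750.0ms=3/2b
2) 750.0ms=3/2b +750.0ms=3/2b
3) 1500.0ms=3b +750.0ms=3/2b
4) 2250.0ms=9/2b +750.0ms=3/2b
Σ=6b of 6 (120bpm 3/8) — PASS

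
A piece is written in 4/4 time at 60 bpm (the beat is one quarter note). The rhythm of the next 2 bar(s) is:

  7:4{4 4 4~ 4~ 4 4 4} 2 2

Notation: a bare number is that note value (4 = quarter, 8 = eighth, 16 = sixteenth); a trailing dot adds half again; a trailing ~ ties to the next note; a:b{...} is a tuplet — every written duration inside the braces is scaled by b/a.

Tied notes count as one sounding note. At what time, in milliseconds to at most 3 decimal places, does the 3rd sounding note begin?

note 3 onset = 8/7b = 1142.857ms

1. 0.0ms @ 0 + 571.429ms (4/7)
2. 571.429ms @ 4/7 + 571.429ms (4/7)
3. 1142.857ms @ 8/7 + 1714.286ms (12/7)
4. 2857.143ms @ 20/7 + 571.429ms (4/7)
5. 3428.571ms @ 24/7 + 571.429ms (4/7)
6. 4000.0ms @ 4 + 2000.0ms (2)
7. 6000.0ms @ 6 + 2000.0ms (2)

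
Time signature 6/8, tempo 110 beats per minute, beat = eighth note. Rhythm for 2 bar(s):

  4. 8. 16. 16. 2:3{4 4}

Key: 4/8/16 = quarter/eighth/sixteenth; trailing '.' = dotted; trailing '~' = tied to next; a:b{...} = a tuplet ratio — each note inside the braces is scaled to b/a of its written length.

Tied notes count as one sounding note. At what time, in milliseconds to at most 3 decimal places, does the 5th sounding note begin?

1. 0.0ms @ 0 + 1636.364ms (3)
2. 1636.364ms @ 3 + 818.182ms (3/2)
3. 2454.545ms @ 9/2 + 409.091ms (3/4)
4. 2863.636ms @ 21/4 + 409.091ms (3/4)
5. 3272.727ms @ 6 + 1636.364ms (3)
6. 4909.091ms @ 9 + 1636.364ms (3)

note 5 onset = 6b = 3272.727ms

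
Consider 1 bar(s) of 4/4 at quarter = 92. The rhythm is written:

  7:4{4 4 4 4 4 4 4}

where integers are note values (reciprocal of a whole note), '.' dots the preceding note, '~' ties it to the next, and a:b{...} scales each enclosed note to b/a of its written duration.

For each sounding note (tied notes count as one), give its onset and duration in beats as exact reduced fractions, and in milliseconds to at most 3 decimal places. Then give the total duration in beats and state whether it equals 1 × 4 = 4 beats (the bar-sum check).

1) 0.0ms=0b +372.671ms=4/7b
2) 372.671ms=4/7b +372.671ms=4/7b
3) 745.342ms=8/7b +372.671ms=4/7b
4) 1118.012ms=12/7b +372.671ms=4/7b
5) 1490.683ms=16/7b +372.671ms=4/7b
6) 1863.354ms=20/7b +372.671ms=4/7b
7) 2236.025ms=24/7b +372.671ms=4/7b
Σ=4b of 4 (92bpm 4/4) — PASS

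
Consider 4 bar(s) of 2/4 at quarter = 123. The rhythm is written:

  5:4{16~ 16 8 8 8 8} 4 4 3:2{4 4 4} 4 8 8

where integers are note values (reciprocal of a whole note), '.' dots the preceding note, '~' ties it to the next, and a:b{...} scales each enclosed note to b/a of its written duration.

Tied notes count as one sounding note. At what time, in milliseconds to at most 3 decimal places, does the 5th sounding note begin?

note 5 onset = 8/5b = 780.488ms

1. 0.0ms @ 0 + 195.122ms (2/5)
2. 195.122ms @ 2/5 + 195.122ms (2/5)
3. 390.244ms @ 4/5 + 195.122ms (2/5)
4. 585.366ms @ 6/5 + 195.122ms (2/5)
5. 780.488ms @ 8/5 + 195.122ms (2/5)
6. 975.61ms @ 2 + 487.805ms (1)
7. 1463.415ms @ 3 + 487.805ms (1)
8. 1951.22ms @ 4 + 325.203ms (2/3)
9. 2276.423ms @ 14/3 + 325.203ms (2/3)
10. 2601.626ms @ 16/3 + 325.203ms (2/3)
11. 2926.829ms @ 6 + 487.805ms (1)
12. 3414.634ms @ 7 + 243.902ms (1/2)
13. 3658.537ms @ 15/2 + 243.902ms (1/2)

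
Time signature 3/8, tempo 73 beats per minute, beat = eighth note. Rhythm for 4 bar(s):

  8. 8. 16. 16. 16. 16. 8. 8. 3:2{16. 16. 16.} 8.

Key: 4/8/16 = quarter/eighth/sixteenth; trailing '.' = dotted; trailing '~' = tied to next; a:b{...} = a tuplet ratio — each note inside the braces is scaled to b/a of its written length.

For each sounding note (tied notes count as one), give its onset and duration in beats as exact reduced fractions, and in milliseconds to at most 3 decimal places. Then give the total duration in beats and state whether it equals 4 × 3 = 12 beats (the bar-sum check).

1) 0.0ms=0b +1232.877ms=3/2b
2) 1232.877ms=3/2b +1232.877ms=3/2b
3) 2465.753ms=3b +616.438ms=3/4b
4) 3082.192ms=15/4b +616.438ms=3/4b
5) 3698.63ms=9/2b +616.438ms=3/4b
6) 4315.068ms=21/4b +616.438ms=3/4b
7) 4931.507ms=6b +1232.877ms=3/2b
8) 6164.384ms=15/2b +1232.877ms=3/2b
9) 7397.26ms=9b +410.959ms=1/2b
10) 7808.219ms=19/2b +410.959ms=1/2b
11) 8219.178ms=10b +410.959ms=1/2b
12) 8630.137ms=21/2b +1232.877ms=3/2b
Σ=12b of 12 (73bpm 3/8) — PASS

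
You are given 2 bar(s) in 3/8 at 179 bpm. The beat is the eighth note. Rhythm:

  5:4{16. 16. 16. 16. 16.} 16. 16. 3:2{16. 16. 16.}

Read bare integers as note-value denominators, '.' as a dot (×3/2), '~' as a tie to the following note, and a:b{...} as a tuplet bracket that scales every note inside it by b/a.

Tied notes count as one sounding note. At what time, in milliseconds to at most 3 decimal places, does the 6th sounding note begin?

note 6 onset = 3b = 1005.587ms

1. 0.0ms @ 0 + 201.117ms (3/5)
2. 201.117ms @ 3/5 + 201.117ms (3/5)
3. 402.235ms @ 6/5 + 201.117ms (3/5)
4. 603.352ms @ 9/5 + 201.117ms (3/5)
5. 804.469ms @ 12/5 + 201.117ms (3/5)
6. 1005.587ms @ 3 + 251.397ms (3/4)
7. 1256.983ms @ 15/4 + 251.397ms (3/4)
8. 1508.38ms @ 9/2 + 167.598ms (1/2)
9. 1675.978ms @ 5 + 167.598ms (1/2)
10. 1843.575ms @ 11/2 + 167.598ms (1/2)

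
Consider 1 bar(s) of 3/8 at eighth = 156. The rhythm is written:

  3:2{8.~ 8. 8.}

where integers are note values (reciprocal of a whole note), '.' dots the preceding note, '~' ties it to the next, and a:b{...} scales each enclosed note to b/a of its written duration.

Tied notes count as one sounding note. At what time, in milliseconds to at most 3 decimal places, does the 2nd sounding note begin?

1. 0.0ms @ 0 + 769.231ms (2)
2. 769.231ms @ 2 + 384.615ms (1)

note 2 onset = 2b = 769.231ms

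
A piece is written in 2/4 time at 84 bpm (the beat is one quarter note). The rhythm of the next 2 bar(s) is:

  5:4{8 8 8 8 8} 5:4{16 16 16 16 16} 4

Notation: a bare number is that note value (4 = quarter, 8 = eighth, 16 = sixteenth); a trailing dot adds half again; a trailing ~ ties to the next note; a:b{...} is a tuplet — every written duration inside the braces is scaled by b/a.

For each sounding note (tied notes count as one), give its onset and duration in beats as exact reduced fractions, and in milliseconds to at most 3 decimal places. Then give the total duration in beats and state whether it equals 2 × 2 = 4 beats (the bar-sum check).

1) 0.0ms=0b +285.714ms=2/5b
2) 285.714ms=2/5b +285.714ms=2/5b
3) 571.429ms=4/5b +285.714ms=2/5b
4) 857.143ms=6/5b +285.714ms=2/5b
5) 1142.857ms=8/5b +285.714ms=2/5b
6) 1428.571ms=2b +142.857ms=1/5b
7) 1571.429ms=11/5b +142.857ms=1/5b
8) 1714.286ms=12/5b +142.857ms=1/5b
9) 1857.143ms=13/5b +142.857ms=1/5b
10) 2000.0ms=14/5b +142.857ms=1/5b
11) 2142.857ms=3b +714.286ms=1b
Σ=4b of 4 (84bpm 2/4) — PASS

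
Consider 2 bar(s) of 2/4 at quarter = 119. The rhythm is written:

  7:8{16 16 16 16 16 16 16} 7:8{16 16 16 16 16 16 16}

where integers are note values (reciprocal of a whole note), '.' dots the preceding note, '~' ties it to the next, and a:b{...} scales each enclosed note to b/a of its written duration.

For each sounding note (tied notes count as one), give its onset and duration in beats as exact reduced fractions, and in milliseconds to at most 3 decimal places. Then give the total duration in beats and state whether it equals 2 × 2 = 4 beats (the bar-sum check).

1) 0.0ms=0b +144.058ms=2/7b
2) 144.058ms=2/7b +144.058ms=2/7b
3) 288.115ms=4/7b +144.058ms=2/7b
4) 432.173ms=6/7b +144.058ms=2/7b
5) 576.23ms=8/7b +144.058ms=2/7b
6) 720.288ms=10/7b +144.058ms=2/7b
7) 864.346ms=12/7b +144.058ms=2/7b
8) 1008.403ms=2b +144.058ms=2/7b
9) 1152.461ms=16/7b +144.058ms=2/7b
10) 1296.519ms=18/7b +144.058ms=2/7b
11) 1440.576ms=20/7b +144.058ms=2/7b
12) 1584.634ms=22/7b +144.058ms=2/7b
13) 1728.691ms=24/7b +144.058ms=2/7b
14) 1872.749ms=26/7b +144.058ms=2/7b
Σ=4b of 4 (119bpm 2/4) — PASS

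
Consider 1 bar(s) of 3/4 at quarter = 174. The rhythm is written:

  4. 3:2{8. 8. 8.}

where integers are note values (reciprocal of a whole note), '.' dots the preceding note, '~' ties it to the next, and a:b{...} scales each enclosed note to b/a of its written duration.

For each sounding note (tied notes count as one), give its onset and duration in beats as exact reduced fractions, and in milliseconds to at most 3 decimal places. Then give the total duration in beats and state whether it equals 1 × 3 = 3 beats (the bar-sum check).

1) 0.0ms=0b +517.241ms=3/2b
2) 517.241ms=3/2b +172.414ms=1/2b
3) 689.655ms=2b +172.414ms=1/2b
4) 862.069ms=5/2b +172.414ms=1/2b
Σ=3b of 3 (174bpm 3/4) — PASS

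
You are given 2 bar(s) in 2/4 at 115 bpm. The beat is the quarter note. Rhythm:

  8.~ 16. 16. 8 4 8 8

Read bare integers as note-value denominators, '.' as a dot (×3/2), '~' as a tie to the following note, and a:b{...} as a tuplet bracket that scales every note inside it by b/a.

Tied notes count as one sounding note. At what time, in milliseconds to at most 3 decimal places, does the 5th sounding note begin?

1. 0.0ms @ 0 + 586.957ms (9/8)
2. 586.957ms @ 9/8 + 195.652ms (3/8)
3. 782.609ms @ 3/2 + 260.87ms (1/2)
4. 1043.478ms @ 2 + 521.739ms (1)
5. 1565.217ms @ 3 + 260.87ms (1/2)
6. 1826.087ms @ 7/2 + 260.87ms (1/2)

note 5 onset = 3b = 1565.217ms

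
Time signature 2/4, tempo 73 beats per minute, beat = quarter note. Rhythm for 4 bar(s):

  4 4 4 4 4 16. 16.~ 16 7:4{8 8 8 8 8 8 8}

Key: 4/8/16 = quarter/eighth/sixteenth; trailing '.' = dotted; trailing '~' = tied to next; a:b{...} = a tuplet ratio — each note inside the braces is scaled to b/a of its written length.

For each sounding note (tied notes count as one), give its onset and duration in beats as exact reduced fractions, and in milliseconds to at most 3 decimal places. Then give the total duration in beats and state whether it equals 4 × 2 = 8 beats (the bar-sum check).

1) 0.0ms=0b +821.918ms=1b
2) 821.918ms=1b +821.918ms=1b
3) 1643.836ms=2b +821.918ms=1b
4) 2465.753ms=3b +821.918ms=1b
5) 3287.671ms=4b +821.918ms=1b
6) 4109.589ms=5b +308.219ms=3/8b
7) 4417.808ms=43/8b +513.699ms=5/8b
8) 4931.507ms=6b +234.834ms=2/7b
9) 5166.341ms=44/7b +234.834ms=2/7b
10) 5401.174ms=46/7b +234.834ms=2/7b
11) 5636.008ms=48/7b +234.834ms=2/7b
12) 5870.841ms=50/7b +234.834ms=2/7b
13) 6105.675ms=52/7b +234.834ms=2/7b
14) 6340.509ms=54/7b +234.834ms=2/7b
Σ=8b of 8 (73bpm 2/4) — PASS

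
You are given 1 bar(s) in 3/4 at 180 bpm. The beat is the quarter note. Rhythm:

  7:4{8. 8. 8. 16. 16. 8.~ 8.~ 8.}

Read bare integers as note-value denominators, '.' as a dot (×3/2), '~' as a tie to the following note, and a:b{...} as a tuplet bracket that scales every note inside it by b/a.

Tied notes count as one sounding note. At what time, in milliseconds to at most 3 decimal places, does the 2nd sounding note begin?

1. 0.0ms @ 0 + 142.857ms (3/7)
2. 142.857ms @ 3/7 + 142.857ms (3/7)
3. 285.714ms @ 6/7 + 142.857ms (3/7)
4. 428.571ms @ 9/7 + 71.429ms (3/14)
5. 500.0ms @ 3/2 + 71.429ms (3/14)
6. 571.429ms @ 12/7 + 428.571ms (9/7)

note 2 onset = 3/7b = 142.857ms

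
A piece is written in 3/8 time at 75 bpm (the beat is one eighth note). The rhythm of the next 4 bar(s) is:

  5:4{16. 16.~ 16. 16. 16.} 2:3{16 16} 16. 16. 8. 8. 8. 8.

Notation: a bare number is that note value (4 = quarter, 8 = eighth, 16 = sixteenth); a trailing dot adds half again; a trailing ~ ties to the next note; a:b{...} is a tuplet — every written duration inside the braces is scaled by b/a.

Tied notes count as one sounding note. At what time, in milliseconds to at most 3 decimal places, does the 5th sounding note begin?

1. 0.0ms @ 0 + 480.0ms (3/5)
2. 480.0ms @ 3/5 + 960.0ms (6/5)
3. 1440.0ms @ 9/5 + 480.0ms (3/5)
4. 1920.0ms @ 12/5 + 480.0ms (3/5)
5. 2400.0ms @ 3 + 600.0ms (3/4)
6. 3000.0ms @ 15/4 + 600.0ms (3/4)
7. 3600.0ms @ 9/2 + 600.0ms (3/4)
8. 4200.0ms @ 21/4 + 600.0ms (3/4)
9. 4800.0ms @ 6 + 1200.0ms (3/2)
10. 6000.0ms @ 15/2 + 1200.0ms (3/2)
11. 7200.0ms @ 9 + 1200.0ms (3/2)
12. 8400.0ms @ 21/2 + 1200.0ms (3/2)

note 5 onset = 3b = 2400.0ms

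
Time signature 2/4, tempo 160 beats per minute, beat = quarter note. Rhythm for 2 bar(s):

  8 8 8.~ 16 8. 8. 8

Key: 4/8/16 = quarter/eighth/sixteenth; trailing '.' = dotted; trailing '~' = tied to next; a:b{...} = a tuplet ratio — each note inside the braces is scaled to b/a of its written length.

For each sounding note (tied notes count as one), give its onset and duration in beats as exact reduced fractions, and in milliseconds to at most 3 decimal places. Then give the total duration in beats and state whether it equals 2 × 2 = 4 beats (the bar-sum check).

1) 0.0ms=0b +187.5ms=1/2b
2) 187.5ms=1/2b +187.5ms=1/2b
3) 375.0ms=1b +375.0ms=1b
4) 750.0ms=2b +281.25ms=3/4b
5) 1031.25ms=11/4b +281.25ms=3/4b
6) 1312.5ms=7/2b +187.5ms=1/2b
Σ=4b of 4 (160bpm 2/4) — PASS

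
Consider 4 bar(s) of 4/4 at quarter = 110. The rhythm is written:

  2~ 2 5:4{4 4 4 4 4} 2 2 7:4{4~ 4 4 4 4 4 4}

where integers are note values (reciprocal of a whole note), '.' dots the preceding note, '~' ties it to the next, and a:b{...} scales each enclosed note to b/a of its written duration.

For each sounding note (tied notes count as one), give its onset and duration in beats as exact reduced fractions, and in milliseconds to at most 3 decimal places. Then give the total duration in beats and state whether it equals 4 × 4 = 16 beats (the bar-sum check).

1) 0.0ms=0b +2181.818ms=4b
2) 2181.818ms=4b +436.364ms=4/5b
3) 2618.182ms=24/5b +436.364ms=4/5b
4) 3054.545ms=28/5b +436.364ms=4/5b
5) 3490.909ms=32/5b +436.364ms=4/5b
6) 3927.273ms=36/5b +436.364ms=4/5b
7) 4363.636ms=8b +1090.909ms=2b
8) 5454.545ms=10b +1090.909ms=2b
9) 6545.455ms=12b +623.377ms=8/7b
10) 7168.831ms=92/7b +311.688ms=4/7b
11) 7480.519ms=96/7b +311.688ms=4/7b
12) 7792.208ms=100/7b +311.688ms=4/7b
13) 8103.896ms=104/7b +311.688ms=4/7b
14) 8415.584ms=108/7b +311.688ms=4/7b
Σ=16b of 16 (110bpm 4/4) — PASS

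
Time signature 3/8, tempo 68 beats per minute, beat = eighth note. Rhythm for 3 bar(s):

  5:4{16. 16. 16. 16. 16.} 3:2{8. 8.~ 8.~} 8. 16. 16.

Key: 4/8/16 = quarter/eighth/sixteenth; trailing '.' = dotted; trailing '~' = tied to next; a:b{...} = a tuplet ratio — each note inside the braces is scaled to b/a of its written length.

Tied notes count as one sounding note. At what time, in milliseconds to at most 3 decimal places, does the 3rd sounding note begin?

1. 0.0ms @ 0 + 529.412ms (3/5)
2. 529.412ms @ 3/5 + 529.412ms (3/5)
3. 1058.824ms @ 6/5 + 529.412ms (3/5)
4. 1588.235ms @ 9/5 + 529.412ms (3/5)
5. 2117.647ms @ 12/5 + 529.412ms (3/5)
6. 2647.059ms @ 3 + 882.353ms (1)
7. 3529.412ms @ 4 + 3088.235ms (7/2)
8. 6617.647ms @ 15/2 + 661.765ms (3/4)
9. 7279.412ms @ 33/4 + 661.765ms (3/4)

note 3 onset = 6/5b = 1058.824ms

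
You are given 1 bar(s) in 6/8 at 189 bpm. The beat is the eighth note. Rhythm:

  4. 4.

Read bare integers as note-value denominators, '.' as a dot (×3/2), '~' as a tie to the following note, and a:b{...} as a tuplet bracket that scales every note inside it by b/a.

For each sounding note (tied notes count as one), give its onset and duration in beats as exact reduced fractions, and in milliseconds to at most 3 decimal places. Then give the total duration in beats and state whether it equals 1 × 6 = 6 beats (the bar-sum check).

1) 0.0ms=0b +952.381ms=3b
2) 952.381ms=3b +952.381ms=3b
Σ=6b of 6 (189bpm 6/8) — PASS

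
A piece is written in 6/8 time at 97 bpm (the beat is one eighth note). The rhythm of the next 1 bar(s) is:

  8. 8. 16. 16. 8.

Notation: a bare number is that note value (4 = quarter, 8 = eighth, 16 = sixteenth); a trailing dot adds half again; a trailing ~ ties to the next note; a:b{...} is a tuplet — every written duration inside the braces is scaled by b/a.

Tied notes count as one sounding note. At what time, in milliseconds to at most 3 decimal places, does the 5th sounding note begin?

1. 0.0ms @ 0 + 927.835ms (3/2)
2. 927.835ms @ 3/2 + 927.835ms (3/2)
3. 1855.67ms @ 3 + 463.918ms (3/4)
4. 2319.588ms @ 15/4 + 463.918ms (3/4)
5. 2783.505ms @ 9/2 + 927.835ms (3/2)

note 5 onset = 9/2b = 2783.505ms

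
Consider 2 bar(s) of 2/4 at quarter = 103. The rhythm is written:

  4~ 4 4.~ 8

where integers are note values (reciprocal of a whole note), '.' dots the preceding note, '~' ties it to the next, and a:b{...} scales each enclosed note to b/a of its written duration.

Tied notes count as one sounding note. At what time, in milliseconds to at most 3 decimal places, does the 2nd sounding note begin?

1. 0.0ms @ 0 + 1165.049ms (2)
2. 1165.049ms @ 2 + 1165.049ms (2)

note 2 onset = 2b = 1165.049ms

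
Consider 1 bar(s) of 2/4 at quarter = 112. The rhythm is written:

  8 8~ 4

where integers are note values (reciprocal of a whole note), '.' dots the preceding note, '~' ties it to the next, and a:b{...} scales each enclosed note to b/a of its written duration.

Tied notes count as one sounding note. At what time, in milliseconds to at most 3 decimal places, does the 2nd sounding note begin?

note 2 onset = 1/2b = 267.857ms

1. 0.0ms @ 0 + 267.857ms (1/2)
2. 267.857ms @ 1/2 + 803.571ms (3/2)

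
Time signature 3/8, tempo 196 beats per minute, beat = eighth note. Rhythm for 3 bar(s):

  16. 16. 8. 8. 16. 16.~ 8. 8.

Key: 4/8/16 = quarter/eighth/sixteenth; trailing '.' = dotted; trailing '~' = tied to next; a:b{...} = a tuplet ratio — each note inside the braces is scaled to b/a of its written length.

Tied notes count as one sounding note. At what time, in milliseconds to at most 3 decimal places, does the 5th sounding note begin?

1. 0.0ms @ 0 + 229.592ms (3/4)
2. 229.592ms @ 3/4 + 229.592ms (3/4)
3. 459.184ms @ 3/2 + 459.184ms (3/2)
4. 918.367ms @ 3 + 459.184ms (3/2)
5. 1377.551ms @ 9/2 + 229.592ms (3/4)
6. 1607.143ms @ 21/4 + 688.776ms (9/4)
7. 2295.918ms @ 15/2 + 459.184ms (3/2)

note 5 onset = 9/2b = 1377.551ms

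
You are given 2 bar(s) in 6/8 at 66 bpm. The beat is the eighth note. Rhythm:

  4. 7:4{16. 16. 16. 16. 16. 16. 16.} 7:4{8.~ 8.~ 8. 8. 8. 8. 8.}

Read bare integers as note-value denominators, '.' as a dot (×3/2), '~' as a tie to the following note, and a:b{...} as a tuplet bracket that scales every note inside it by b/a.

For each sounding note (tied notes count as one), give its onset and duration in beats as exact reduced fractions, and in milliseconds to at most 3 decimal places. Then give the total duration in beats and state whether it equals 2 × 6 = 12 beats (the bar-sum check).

1) 0.0ms=0b +2727.273ms=3b
2) 2727.273ms=3b +389.61ms=3/7b
3) 3116.883ms=24/7b +389.61ms=3/7b
4) 3506.494ms=27/7b +389.61ms=3/7b
5) 3896.104ms=30/7b +389.61ms=3/7b
6) 4285.714ms=33/7b +389.61ms=3/7b
7) 4675.325ms=36/7b +389.61ms=3/7b
8) 5064.935ms=39/7b +389.61ms=3/7b
9) 5454.545ms=6b +2337.662ms=18/7b
10) 7792.208ms=60/7b +779.221ms=6/7b
11) 8571.429ms=66/7b +779.221ms=6/7b
12) 9350.649ms=72/7b +779.221ms=6/7b
13) 10129.87ms=78/7b +779.221ms=6/7b
Σ=12b of 12 (66bpm 6/8) — PASS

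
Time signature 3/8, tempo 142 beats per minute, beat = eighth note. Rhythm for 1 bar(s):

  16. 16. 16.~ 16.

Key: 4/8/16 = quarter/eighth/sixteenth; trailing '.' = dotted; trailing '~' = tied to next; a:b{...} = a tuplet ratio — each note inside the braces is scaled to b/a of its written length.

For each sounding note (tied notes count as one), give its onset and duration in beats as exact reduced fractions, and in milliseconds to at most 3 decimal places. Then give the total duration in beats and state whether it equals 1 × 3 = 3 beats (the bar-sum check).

1) 0.0ms=0b +316.901ms=3/4b
2) 316.901ms=3/4b +316.901ms=3/4b
3) 633.803ms=3/2b +633.803ms=3/2b
Σ=3b of 3 (142bpm 3/8) — PASS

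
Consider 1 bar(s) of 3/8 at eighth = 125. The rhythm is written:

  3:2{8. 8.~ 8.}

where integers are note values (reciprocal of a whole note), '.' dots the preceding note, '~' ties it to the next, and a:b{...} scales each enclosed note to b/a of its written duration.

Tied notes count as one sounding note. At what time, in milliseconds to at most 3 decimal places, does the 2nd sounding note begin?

1. 0.0ms @ 0 + 480.0ms (1)
2. 480.0ms @ 1 + 960.0ms (2)

note 2 onset = 1b = 480.0ms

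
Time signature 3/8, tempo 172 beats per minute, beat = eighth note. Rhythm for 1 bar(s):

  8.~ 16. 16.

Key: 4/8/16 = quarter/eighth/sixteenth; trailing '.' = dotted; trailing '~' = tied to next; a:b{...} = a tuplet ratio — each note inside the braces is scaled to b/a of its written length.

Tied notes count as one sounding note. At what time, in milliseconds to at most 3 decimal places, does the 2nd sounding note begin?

note 2 onset = 9/4b = 784.884ms

1. 0.0ms @ 0 + 784.884ms (9/4)
2. 784.884ms @ 9/4 + 261.628ms (3/4)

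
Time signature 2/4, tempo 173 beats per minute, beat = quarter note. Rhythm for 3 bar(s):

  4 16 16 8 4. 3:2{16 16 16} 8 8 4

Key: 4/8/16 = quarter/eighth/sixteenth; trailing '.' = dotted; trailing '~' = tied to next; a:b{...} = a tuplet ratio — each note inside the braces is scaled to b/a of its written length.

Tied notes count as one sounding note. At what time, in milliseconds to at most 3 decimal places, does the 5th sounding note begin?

1. 0.0ms @ 0 + 346.821ms (1)
2. 346.821ms @ 1 + 86.705ms (1/4)
3. 433.526ms @ 5/4 + 86.705ms (1/4)
4. 520.231ms @ 3/2 + 173.41ms (1/2)
5. 693.642ms @ 2 + 520.231ms (3/2)
6. 1213.873ms @ 7/2 + 57.803ms (1/6)
7. 1271.676ms @ 11/3 + 57.803ms (1/6)
8. 1329.48ms @ 23/6 + 57.803ms (1/6)
9. 1387.283ms @ 4 + 173.41ms (1/2)
10. 1560.694ms @ 9/2 + 173.41ms (1/2)
11. 1734.104ms @ 5 + 346.821ms (1)

note 5 onset = 2b = 693.642ms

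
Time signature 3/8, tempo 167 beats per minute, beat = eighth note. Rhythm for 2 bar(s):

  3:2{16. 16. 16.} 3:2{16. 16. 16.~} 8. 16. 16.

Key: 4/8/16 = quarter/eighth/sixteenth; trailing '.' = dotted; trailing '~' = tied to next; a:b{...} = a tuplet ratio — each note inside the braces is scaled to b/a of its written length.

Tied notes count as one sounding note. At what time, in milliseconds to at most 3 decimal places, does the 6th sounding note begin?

note 6 onset = 5/2b = 898.204ms

1. 0.0ms @ 0 + 179.641ms (1/2)
2. 179.641ms @ 1/2 + 179.641ms (1/2)
3. 359.281ms @ 1 + 179.641ms (1/2)
4. 538.922ms @ 3/2 + 179.641ms (1/2)
5. 718.563ms @ 2 + 179.641ms (1/2)
6. 898.204ms @ 5/2 + 718.563ms (2)
7. 1616.766ms @ 9/2 + 269.461ms (3/4)
8. 1886.228ms @ 21/4 + 269.461ms (3/4)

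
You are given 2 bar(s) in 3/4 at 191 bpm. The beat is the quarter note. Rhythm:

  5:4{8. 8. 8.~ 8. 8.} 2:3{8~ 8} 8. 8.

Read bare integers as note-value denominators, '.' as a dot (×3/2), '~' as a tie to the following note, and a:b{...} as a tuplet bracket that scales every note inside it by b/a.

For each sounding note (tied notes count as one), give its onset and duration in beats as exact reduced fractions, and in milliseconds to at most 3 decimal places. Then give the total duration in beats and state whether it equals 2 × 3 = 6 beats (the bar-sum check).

1) 0.0ms=0b +188.482ms=3/5b
2) 188.482ms=3/5b +188.482ms=3/5b
3) 376.963ms=6/5b +376.963ms=6/5b
4) 753.927ms=12/5b +188.482ms=3/5b
5) 942.408ms=3b +471.204ms=3/2b
6) 1413.613ms=9/2b +235.602ms=3/4b
7) 1649.215ms=21/4b +235.602ms=3/4b
Σ=6b of 6 (191bpm 3/4) — PASS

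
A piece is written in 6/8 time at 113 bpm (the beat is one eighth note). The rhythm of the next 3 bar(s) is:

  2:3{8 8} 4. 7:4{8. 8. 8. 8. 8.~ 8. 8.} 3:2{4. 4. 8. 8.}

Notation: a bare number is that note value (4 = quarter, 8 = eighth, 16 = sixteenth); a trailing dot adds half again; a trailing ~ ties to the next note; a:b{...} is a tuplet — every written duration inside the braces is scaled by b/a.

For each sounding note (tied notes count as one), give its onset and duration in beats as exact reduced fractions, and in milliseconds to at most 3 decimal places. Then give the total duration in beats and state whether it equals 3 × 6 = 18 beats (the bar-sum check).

1) 0.0ms=0b +796.46ms=3/2b
2) 796.46ms=3/2b +796.46ms=3/2b
3) 1592.92ms=3b +1592.92ms=3b
4) 3185.841ms=6b +455.12ms=6/7b
5) 3640.961ms=48/7b +455.12ms=6/7b
6) 4096.081ms=54/7b +455.12ms=6/7b
7) 4551.201ms=60/7b +455.12ms=6/7b
8) 5006.321ms=66/7b +910.24ms=12/7b
9) 5916.561ms=78/7b +455.12ms=6/7b
10) 6371.681ms=12b +1061.947ms=2b
11) 7433.628ms=14b +1061.947ms=2b
12) 8495.575ms=16b +530.973ms=1b
13) 9026.549ms=17b +530.973ms=1b
Σ=18b of 18 (113bpm 6/8) — PASS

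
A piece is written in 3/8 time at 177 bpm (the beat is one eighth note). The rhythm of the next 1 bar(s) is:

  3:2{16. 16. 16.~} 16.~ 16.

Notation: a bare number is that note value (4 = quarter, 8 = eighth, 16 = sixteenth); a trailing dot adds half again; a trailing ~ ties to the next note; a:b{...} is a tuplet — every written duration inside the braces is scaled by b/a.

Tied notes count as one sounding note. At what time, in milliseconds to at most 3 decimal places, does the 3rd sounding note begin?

1. 0.0ms @ 0 + 169.492ms (1/2)
2. 169.492ms @ 1/2 + 169.492ms (1/2)
3. 338.983ms @ 1 + 677.966ms (2)

note 3 onset = 1b = 338.983ms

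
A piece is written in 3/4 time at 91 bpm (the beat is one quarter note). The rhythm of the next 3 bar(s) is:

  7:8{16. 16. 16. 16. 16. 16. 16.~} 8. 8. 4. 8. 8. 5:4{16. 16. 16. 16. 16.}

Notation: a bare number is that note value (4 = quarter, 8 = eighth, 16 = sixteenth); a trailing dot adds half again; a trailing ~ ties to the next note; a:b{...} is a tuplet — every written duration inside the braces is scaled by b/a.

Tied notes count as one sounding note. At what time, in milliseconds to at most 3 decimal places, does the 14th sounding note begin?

1. 0.0ms @ 0 + 282.575ms (3/7)
2. 282.575ms @ 3/7 + 282.575ms (3/7)
3. 565.149ms @ 6/7 + 282.575ms (3/7)
4. 847.724ms @ 9/7 + 282.575ms (3/7)
5. 1130.298ms @ 12/7 + 282.575ms (3/7)
6. 1412.873ms @ 15/7 + 282.575ms (3/7)
7. 1695.447ms @ 18/7 + 777.08ms (33/28)
8. 2472.527ms @ 15/4 + 494.505ms (3/4)
9. 2967.033ms @ 9/2 + 989.011ms (3/2)
10. 3956.044ms @ 6 + 494.505ms (3/4)
11. 4450.549ms @ 27/4 + 494.505ms (3/4)
12. 4945.055ms @ 15/2 + 197.802ms (3/10)
13. 5142.857ms @ 39/5 + 197.802ms (3/10)
14. 5340.659ms @ 81/10 + 197.802ms (3/10)
15. 5538.462ms @ 42/5 + 197.802ms (3/10)
16. 5736.264ms @ 87/10 + 197.802ms (3/10)

note 14 onset = 81/10b = 5340.659ms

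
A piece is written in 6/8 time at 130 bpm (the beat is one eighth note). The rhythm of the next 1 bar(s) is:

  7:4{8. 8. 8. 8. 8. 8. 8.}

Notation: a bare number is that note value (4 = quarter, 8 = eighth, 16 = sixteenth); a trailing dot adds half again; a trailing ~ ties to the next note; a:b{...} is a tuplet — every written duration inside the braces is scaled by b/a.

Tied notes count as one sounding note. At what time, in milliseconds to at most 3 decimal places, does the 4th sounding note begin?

note 4 onset = 18/7b = 1186.813ms

1. 0.0ms @ 0 + 395.604ms (6/7)
2. 395.604ms @ 6/7 + 395.604ms (6/7)
3. 791.209ms @ 12/7 + 395.604ms (6/7)
4. 1186.813ms @ 18/7 + 395.604ms (6/7)
5. 1582.418ms @ 24/7 + 395.604ms (6/7)
6. 1978.022ms @ 30/7 + 395.604ms (6/7)
7. 2373.626ms @ 36/7 + 395.604ms (6/7)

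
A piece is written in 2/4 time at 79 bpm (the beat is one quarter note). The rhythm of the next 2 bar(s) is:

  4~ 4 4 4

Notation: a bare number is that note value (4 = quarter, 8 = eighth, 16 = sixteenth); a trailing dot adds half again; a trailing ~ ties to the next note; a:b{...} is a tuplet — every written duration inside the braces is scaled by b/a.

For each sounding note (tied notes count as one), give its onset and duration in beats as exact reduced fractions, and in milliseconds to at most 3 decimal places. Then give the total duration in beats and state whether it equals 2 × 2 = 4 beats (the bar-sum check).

1) 0.0ms=0b +1518.987ms=2b
2) 1518.987ms=2b +759.494ms=1b
3) 2278.481ms=3b +759.494ms=1b
Σ=4b of 4 (79bpm 2/4) — PASS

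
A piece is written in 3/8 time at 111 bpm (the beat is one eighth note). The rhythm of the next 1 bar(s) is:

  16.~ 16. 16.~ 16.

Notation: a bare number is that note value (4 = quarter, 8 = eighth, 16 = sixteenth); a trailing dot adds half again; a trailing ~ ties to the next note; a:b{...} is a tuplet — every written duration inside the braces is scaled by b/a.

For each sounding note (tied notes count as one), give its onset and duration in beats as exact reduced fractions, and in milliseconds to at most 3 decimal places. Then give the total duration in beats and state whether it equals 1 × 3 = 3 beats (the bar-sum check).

1) 0.0ms=0b +810.811ms=3/2b
2) 810.811ms=3/2b +810.811ms=3/2b
Σ=3b of 3 (111bpm 3/8) — PASS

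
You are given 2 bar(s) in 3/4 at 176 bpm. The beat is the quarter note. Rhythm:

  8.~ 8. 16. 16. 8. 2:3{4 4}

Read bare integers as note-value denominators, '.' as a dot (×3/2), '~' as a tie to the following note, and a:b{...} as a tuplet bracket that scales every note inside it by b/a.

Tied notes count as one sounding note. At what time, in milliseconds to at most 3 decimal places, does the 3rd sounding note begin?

1. 0.0ms @ 0 + 511.364ms (3/2)
2. 511.364ms @ 3/2 + 127.841ms (3/8)
3. 639.205ms @ 15/8 + 127.841ms (3/8)
4. 767.045ms @ 9/4 + 255.682ms (3/4)
5. 1022.727ms @ 3 + 511.364ms (3/2)
6. 1534.091ms @ 9/2 + 511.364ms (3/2)

note 3 onset = 15/8b = 639.205ms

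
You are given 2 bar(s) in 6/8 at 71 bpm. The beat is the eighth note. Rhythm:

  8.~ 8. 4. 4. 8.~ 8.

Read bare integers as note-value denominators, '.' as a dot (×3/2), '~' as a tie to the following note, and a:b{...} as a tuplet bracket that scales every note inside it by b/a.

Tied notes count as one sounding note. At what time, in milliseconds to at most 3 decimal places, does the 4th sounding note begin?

note 4 onset = 9b = 7605.634ms

1. 0.0ms @ 0 + 2535.211ms (3)
2. 2535.211ms @ 3 + 2535.211ms (3)
3. 5070.423ms @ 6 + 2535.211ms (3)
4. 7605.634ms @ 9 + 2535.211ms (3)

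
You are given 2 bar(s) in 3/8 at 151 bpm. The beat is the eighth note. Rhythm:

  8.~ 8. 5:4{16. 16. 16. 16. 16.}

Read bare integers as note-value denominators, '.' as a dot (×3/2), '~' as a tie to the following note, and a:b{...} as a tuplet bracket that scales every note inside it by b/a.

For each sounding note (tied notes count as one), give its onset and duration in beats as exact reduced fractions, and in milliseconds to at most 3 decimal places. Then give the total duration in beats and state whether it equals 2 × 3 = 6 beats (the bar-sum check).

1) 0.0ms=0b +1192.053ms=3b
2) 1192.053ms=3b +238.411ms=3/5b
3) 1430.464ms=18/5b +238.411ms=3/5b
4) 1668.874ms=21/5b +238.411ms=3/5b
5) 1907.285ms=24/5b +238.411ms=3/5b
6) 2145.695ms=27/5b +238.411ms=3/5b
Σ=6b of 6 (151bpm 3/8) — PASS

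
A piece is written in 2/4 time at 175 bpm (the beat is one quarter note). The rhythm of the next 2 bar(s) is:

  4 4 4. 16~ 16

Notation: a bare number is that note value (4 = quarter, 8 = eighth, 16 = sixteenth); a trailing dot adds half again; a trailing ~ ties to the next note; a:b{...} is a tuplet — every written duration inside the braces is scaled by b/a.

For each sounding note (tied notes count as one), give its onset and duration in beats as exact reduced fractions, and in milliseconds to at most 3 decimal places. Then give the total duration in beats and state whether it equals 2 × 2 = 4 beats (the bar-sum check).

1) 0.0ms=0b +342.857ms=1b
2) 342.857ms=1b +342.857ms=1b
3) 685.714ms=2b +514.286ms=3/2b
4) 1200.0ms=7/2b +171.429ms=1/2b
Σ=4b of 4 (175bpm 2/4) — PASS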